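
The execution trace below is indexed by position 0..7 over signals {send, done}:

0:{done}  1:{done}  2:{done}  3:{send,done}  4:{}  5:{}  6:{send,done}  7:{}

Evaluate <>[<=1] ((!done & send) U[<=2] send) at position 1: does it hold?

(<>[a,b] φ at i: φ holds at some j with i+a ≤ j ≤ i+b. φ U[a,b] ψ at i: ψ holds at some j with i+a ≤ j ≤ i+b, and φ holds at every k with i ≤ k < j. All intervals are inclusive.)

Check ((!done & send) U[<=2] send) at each j in [1,2]:
  j=1: fails
  j=2: fails
No position in the window satisfies it → formula fails.

False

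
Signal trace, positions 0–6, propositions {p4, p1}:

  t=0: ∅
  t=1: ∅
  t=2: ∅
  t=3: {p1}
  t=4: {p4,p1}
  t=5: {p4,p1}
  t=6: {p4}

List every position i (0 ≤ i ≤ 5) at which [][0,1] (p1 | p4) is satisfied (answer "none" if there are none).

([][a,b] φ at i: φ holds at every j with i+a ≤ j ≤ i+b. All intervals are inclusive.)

Evaluate at each i in [0,5]:
  i=0: ✗ (fails at j=0)
  i=1: ✗ (fails at j=1)
  i=2: ✗ (fails at j=2)
  i=3: ✓ (all of [3,4])
  i=4: ✓ (all of [4,5])
  i=5: ✓ (all of [5,6])

3, 4, 5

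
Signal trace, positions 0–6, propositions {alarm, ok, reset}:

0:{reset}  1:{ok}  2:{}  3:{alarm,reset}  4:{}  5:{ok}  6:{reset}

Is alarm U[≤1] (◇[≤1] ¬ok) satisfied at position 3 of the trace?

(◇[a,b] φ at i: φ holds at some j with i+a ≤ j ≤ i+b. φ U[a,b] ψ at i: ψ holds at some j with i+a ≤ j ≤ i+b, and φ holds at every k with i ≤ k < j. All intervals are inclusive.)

Need some j in [3,4] with ◇[≤1] ¬ok, and alarm at every k in [3,j-1].
  j=3: ◇[≤1] ¬ok holds; no prefix to check → satisfied.

Holds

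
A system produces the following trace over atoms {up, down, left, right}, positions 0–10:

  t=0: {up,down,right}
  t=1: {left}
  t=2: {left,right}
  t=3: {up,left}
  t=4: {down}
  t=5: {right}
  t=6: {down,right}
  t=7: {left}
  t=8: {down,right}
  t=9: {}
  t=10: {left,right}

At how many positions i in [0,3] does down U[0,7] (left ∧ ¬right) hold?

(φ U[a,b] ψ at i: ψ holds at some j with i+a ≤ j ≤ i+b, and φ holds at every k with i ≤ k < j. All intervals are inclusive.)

Evaluate at each i in [0,3]:
  i=0: ✓ (rhs at j=1; lhs holds on [0,0])
  i=1: ✓ (rhs at j=1)
  i=2: ✗ (lhs fails at k=2 before rhs at j=3)
  i=3: ✓ (rhs at j=3)
Positions where it holds: {0, 1, 3} → 3.

3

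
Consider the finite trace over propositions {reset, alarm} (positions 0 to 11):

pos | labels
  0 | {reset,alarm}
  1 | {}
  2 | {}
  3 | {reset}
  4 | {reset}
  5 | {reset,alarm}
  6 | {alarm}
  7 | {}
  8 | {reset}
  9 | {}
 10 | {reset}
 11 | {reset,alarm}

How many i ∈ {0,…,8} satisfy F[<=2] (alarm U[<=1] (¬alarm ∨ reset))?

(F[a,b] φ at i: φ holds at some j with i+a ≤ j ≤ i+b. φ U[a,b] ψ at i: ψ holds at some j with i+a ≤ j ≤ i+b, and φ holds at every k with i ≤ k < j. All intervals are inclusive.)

Evaluate at each i in [0,8]:
  i=0: ✓ (witness j=0)
  i=1: ✓ (witness j=1)
  i=2: ✓ (witness j=2)
  i=3: ✓ (witness j=3)
  i=4: ✓ (witness j=4)
  i=5: ✓ (witness j=5)
  i=6: ✓ (witness j=6)
  i=7: ✓ (witness j=7)
  i=8: ✓ (witness j=8)
Positions where it holds: {0, 1, 2, 3, 4, 5, 6, 7, 8} → 9.

9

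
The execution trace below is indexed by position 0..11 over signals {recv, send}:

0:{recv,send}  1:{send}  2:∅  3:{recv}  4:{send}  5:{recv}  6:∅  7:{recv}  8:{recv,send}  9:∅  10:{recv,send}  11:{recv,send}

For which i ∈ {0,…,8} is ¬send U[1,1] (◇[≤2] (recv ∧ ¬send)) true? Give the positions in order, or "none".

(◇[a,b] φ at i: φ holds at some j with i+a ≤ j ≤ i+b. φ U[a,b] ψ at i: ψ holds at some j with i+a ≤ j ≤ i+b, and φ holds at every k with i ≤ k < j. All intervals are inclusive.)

2, 3, 5, 6

Evaluate at each i in [0,8]:
  i=0: ✗ (lhs fails at k=0 before rhs at j=1)
  i=1: ✗ (lhs fails at k=1 before rhs at j=2)
  i=2: ✓ (rhs at j=3; lhs holds on [2,2])
  i=3: ✓ (rhs at j=4; lhs holds on [3,3])
  i=4: ✗ (lhs fails at k=4 before rhs at j=5)
  i=5: ✓ (rhs at j=6; lhs holds on [5,5])
  i=6: ✓ (rhs at j=7; lhs holds on [6,6])
  i=7: ✗ (no rhs in [8,8])
  i=8: ✗ (no rhs in [9,9])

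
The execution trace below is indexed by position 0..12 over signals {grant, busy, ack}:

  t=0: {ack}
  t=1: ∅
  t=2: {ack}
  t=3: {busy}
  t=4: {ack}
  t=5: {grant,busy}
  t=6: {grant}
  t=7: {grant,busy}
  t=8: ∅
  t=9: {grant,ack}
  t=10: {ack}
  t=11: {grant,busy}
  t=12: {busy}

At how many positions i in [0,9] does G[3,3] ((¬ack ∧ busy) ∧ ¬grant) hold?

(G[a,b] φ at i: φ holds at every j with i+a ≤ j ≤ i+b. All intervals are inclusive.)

Evaluate at each i in [0,9]:
  i=0: ✓ (all of [3,3])
  i=1: ✗ (fails at j=4)
  i=2: ✗ (fails at j=5)
  i=3: ✗ (fails at j=6)
  i=4: ✗ (fails at j=7)
  i=5: ✗ (fails at j=8)
  i=6: ✗ (fails at j=9)
  i=7: ✗ (fails at j=10)
  i=8: ✗ (fails at j=11)
  i=9: ✓ (all of [12,12])
Positions where it holds: {0, 9} → 2.

2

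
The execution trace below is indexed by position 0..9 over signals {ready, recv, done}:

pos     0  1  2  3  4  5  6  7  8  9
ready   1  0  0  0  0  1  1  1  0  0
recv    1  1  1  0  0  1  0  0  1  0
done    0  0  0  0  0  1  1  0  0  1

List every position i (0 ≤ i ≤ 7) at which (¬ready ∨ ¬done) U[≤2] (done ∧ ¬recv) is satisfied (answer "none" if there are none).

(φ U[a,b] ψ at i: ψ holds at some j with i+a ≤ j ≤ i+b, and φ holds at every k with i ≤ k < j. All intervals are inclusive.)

Evaluate at each i in [0,7]:
  i=0: ✗ (no rhs in [0,2])
  i=1: ✗ (no rhs in [1,3])
  i=2: ✗ (no rhs in [2,4])
  i=3: ✗ (no rhs in [3,5])
  i=4: ✗ (lhs fails at k=5 before rhs at j=6)
  i=5: ✗ (lhs fails at k=5 before rhs at j=6)
  i=6: ✓ (rhs at j=6)
  i=7: ✓ (rhs at j=9; lhs holds on [7,8])

6, 7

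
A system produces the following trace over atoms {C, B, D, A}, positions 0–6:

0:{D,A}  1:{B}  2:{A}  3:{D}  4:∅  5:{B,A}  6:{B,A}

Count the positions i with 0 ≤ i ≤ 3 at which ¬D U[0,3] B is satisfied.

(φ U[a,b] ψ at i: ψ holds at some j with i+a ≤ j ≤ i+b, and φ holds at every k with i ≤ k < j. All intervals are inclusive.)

1

Evaluate at each i in [0,3]:
  i=0: ✗ (lhs fails at k=0 before rhs at j=1)
  i=1: ✓ (rhs at j=1)
  i=2: ✗ (lhs fails at k=3 before rhs at j=5)
  i=3: ✗ (lhs fails at k=3 before rhs at j=5)
Positions where it holds: {1} → 1.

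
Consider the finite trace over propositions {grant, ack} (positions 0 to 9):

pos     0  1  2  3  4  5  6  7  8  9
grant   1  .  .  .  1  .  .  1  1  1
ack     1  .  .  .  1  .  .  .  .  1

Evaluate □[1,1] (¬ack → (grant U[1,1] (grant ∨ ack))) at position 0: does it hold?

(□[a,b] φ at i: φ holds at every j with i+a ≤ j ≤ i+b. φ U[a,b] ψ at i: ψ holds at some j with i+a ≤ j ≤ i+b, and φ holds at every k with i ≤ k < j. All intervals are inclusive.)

Check (¬ack → (grant U[1,1] (grant ∨ ack))) at every j in [1,1]:
  j=1: antecedent true; consequent fails → ✗
Fails at j=1 → formula fails.

Does not hold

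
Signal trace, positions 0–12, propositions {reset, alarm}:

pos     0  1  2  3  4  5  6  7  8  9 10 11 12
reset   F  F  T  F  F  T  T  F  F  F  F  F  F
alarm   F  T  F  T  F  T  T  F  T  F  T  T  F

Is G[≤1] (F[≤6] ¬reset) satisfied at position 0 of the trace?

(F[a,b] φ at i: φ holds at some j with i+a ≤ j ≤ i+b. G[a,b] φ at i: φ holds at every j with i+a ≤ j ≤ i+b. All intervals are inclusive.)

True

Check F[≤6] ¬reset at every j in [0,1]:
  j=0: holds (witness at 0)
  j=1: holds (witness at 1)
All positions satisfy it → formula holds.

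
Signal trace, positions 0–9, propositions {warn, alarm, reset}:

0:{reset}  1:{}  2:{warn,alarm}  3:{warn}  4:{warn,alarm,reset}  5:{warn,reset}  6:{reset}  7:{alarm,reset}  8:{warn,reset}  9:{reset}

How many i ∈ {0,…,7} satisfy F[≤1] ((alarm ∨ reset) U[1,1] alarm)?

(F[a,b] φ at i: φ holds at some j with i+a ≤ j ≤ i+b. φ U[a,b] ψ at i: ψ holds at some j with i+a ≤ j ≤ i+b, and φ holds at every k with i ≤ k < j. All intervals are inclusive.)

2

Evaluate at each i in [0,7]:
  i=0: ✗ (none in [0,1])
  i=1: ✗ (none in [1,2])
  i=2: ✗ (none in [2,3])
  i=3: ✗ (none in [3,4])
  i=4: ✗ (none in [4,5])
  i=5: ✓ (witness j=6)
  i=6: ✓ (witness j=6)
  i=7: ✗ (none in [7,8])
Positions where it holds: {5, 6} → 2.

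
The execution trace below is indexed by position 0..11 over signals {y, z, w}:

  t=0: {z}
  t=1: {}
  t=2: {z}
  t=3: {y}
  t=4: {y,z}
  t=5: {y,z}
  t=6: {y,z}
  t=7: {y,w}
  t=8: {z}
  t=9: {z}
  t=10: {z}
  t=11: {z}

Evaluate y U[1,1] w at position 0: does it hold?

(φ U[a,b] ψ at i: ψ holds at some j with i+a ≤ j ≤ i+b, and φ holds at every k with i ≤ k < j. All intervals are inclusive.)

Need some j in [1,1] with w, and y at every k in [0,j-1].
  j=1: w false.
No j in the window works → until fails.

Does not hold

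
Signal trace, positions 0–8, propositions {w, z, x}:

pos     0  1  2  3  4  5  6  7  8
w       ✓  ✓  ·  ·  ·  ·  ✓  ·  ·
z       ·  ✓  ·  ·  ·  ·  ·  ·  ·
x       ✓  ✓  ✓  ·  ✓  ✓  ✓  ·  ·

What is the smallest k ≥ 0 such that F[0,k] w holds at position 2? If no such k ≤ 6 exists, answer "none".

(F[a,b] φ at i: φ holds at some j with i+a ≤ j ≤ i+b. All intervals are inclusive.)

Scan j = 2,3,… for w:
  j=2: fails
  j=3: fails
  j=4: fails
  j=5: fails
  j=6: holds
First hit at j=6, so smallest k = 6-2 = 4.

4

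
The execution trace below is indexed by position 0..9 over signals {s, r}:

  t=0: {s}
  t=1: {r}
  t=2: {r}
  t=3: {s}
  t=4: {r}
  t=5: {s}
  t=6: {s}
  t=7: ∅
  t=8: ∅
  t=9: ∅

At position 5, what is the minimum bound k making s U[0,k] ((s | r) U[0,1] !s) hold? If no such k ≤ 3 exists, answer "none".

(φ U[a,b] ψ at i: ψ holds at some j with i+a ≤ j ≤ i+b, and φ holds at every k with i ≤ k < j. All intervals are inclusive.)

1

Need earliest j ≥ 5 with ((s | r) U[0,1] !s), and s at every k in [5,j-1].
  j=5: rhs fails.
  j=6: rhs holds; lhs holds on [5,5]. k = 1.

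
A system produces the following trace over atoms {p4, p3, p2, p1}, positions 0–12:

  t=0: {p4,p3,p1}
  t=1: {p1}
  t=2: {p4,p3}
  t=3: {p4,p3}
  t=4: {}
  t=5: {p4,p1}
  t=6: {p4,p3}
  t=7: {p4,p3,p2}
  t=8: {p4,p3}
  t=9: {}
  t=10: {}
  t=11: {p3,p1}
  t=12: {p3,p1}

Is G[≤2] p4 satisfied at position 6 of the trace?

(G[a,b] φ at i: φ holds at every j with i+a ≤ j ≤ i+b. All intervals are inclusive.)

Check p4 at every j in [6,8]:
  j=6: true
  j=7: true
  j=8: true
All positions satisfy it → formula holds.

Yes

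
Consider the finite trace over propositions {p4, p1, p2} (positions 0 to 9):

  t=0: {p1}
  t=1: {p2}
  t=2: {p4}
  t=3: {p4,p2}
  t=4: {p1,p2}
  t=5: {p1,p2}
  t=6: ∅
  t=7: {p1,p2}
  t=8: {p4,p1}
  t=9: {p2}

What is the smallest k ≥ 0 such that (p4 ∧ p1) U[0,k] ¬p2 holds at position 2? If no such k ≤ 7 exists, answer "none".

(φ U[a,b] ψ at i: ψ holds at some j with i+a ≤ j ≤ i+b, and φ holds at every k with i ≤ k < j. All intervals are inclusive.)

Need earliest j ≥ 2 with ¬p2, and (p4 ∧ p1) at every k in [2,j-1].
  j=2: rhs holds (empty prefix). k = 0.

0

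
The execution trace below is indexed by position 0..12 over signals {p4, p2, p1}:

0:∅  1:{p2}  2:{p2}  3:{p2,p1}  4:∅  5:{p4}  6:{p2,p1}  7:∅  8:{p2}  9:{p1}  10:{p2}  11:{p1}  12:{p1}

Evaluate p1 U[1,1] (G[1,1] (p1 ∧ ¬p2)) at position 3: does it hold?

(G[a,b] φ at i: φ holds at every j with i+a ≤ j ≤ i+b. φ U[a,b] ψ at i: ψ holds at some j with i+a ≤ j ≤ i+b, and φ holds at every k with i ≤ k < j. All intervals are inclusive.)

Need some j in [4,4] with G[1,1] (p1 ∧ ¬p2), and p1 at every k in [3,j-1].
  j=4: G[1,1] (p1 ∧ ¬p2) — fails at 5.
No j in the window works → until fails.

False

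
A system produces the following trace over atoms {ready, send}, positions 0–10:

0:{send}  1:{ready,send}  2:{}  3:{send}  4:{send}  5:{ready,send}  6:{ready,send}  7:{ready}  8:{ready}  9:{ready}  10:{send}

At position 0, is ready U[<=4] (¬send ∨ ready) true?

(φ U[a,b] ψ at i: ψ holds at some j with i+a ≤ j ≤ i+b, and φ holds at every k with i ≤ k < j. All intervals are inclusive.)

Need some j in [0,4] with (¬send ∨ ready), and ready at every k in [0,j-1].
  j=0: (¬send ∨ ready) false.
  j=1: (¬send ∨ ready) holds, but ready fails at k=0 → not this j.
  j=2: (¬send ∨ ready) holds, but ready fails at k=0 → not this j.
  j=3: (¬send ∨ ready) false.
  j=4: (¬send ∨ ready) false.
No j in the window works → until fails.

No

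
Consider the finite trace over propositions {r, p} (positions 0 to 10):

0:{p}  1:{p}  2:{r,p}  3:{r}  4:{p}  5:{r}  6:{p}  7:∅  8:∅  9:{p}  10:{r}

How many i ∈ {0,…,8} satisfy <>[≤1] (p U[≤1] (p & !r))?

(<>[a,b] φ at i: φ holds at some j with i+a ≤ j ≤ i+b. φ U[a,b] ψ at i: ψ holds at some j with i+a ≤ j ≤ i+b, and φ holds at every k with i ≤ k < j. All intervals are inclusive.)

7

Evaluate at each i in [0,8]:
  i=0: ✓ (witness j=0)
  i=1: ✓ (witness j=1)
  i=2: ✗ (none in [2,3])
  i=3: ✓ (witness j=4)
  i=4: ✓ (witness j=4)
  i=5: ✓ (witness j=6)
  i=6: ✓ (witness j=6)
  i=7: ✗ (none in [7,8])
  i=8: ✓ (witness j=9)
Positions where it holds: {0, 1, 3, 4, 5, 6, 8} → 7.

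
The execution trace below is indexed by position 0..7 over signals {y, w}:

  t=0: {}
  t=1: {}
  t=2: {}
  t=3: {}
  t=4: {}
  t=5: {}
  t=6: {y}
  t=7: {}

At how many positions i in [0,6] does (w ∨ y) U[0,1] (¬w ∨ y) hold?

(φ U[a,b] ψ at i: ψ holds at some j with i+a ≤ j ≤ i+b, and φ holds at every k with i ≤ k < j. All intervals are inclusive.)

Evaluate at each i in [0,6]:
  i=0: ✓ (rhs at j=0)
  i=1: ✓ (rhs at j=1)
  i=2: ✓ (rhs at j=2)
  i=3: ✓ (rhs at j=3)
  i=4: ✓ (rhs at j=4)
  i=5: ✓ (rhs at j=5)
  i=6: ✓ (rhs at j=6)
Positions where it holds: {0, 1, 2, 3, 4, 5, 6} → 7.

7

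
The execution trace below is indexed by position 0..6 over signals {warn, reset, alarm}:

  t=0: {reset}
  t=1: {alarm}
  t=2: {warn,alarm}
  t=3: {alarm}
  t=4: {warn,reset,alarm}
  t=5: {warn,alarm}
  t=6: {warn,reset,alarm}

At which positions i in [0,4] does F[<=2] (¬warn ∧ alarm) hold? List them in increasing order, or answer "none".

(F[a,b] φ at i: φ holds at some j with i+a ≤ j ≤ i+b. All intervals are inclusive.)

0, 1, 2, 3

Evaluate at each i in [0,4]:
  i=0: ✓ (witness j=1)
  i=1: ✓ (witness j=1)
  i=2: ✓ (witness j=3)
  i=3: ✓ (witness j=3)
  i=4: ✗ (none in [4,6])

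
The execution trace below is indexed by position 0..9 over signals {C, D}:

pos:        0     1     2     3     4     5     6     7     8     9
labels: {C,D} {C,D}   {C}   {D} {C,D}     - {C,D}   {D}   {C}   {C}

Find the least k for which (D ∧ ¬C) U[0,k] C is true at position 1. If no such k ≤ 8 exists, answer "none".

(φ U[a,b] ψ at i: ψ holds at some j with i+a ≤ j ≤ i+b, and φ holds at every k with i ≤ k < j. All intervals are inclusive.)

0

Need earliest j ≥ 1 with C, and (D ∧ ¬C) at every k in [1,j-1].
  j=1: rhs holds (empty prefix). k = 0.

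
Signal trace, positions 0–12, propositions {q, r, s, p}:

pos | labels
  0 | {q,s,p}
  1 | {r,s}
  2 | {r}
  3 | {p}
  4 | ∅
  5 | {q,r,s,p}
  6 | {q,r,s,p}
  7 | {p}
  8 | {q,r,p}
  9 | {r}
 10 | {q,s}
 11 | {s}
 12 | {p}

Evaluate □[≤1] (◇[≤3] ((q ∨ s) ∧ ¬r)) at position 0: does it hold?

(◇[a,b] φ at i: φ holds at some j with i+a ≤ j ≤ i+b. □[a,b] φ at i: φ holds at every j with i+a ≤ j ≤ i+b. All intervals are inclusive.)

No

Check ◇[≤3] ((q ∨ s) ∧ ¬r) at every j in [0,1]:
  j=0: holds (witness at 0)
  j=1: fails (none in [1,4])
Fails at j=1 → formula fails.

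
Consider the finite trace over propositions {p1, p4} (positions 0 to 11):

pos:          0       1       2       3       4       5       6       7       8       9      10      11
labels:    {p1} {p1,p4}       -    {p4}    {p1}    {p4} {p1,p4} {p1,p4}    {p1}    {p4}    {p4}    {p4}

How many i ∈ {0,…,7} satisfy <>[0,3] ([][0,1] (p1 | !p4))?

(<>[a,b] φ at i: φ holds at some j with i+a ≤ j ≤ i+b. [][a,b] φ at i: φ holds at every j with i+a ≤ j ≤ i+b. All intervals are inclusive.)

7

Evaluate at each i in [0,7]:
  i=0: ✓ (witness j=0)
  i=1: ✓ (witness j=1)
  i=2: ✗ (none in [2,5])
  i=3: ✓ (witness j=6)
  i=4: ✓ (witness j=6)
  i=5: ✓ (witness j=6)
  i=6: ✓ (witness j=6)
  i=7: ✓ (witness j=7)
Positions where it holds: {0, 1, 3, 4, 5, 6, 7} → 7.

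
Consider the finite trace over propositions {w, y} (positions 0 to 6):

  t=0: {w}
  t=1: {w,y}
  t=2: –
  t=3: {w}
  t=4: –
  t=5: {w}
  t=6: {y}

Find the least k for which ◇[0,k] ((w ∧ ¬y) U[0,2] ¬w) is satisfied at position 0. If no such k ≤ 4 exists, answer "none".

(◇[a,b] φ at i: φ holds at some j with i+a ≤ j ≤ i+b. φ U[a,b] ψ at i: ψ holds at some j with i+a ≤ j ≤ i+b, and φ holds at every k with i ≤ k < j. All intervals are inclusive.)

Scan j = 0,1,… for ((w ∧ ¬y) U[0,2] ¬w):
  j=0: fails
  j=1: fails
  j=2: holds
First hit at j=2, so smallest k = 2-0 = 2.

2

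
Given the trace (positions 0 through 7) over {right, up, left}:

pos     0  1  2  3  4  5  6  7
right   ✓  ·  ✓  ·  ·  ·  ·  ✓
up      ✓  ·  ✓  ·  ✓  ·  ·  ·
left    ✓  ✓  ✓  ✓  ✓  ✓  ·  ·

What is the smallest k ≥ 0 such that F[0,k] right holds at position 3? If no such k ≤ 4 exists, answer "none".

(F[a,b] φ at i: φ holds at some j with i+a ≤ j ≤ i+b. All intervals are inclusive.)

Scan j = 3,4,… for right:
  j=3: fails
  j=4: fails
  j=5: fails
  j=6: fails
  j=7: holds
First hit at j=7, so smallest k = 7-3 = 4.

4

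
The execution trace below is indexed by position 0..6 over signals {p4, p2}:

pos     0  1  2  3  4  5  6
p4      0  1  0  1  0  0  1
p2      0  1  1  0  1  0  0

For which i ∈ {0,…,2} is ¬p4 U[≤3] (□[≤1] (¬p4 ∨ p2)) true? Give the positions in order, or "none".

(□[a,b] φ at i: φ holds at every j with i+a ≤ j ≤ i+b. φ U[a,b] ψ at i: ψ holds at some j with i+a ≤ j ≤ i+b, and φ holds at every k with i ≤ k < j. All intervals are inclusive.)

Evaluate at each i in [0,2]:
  i=0: ✓ (rhs at j=0)
  i=1: ✓ (rhs at j=1)
  i=2: ✗ (lhs fails at k=3 before rhs at j=4)

0, 1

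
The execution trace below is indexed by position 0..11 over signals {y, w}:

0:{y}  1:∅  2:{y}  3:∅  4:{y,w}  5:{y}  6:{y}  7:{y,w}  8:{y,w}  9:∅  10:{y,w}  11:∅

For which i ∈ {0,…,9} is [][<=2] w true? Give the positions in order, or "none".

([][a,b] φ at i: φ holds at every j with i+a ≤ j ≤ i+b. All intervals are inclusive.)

none

Evaluate at each i in [0,9]:
  i=0: ✗ (fails at j=0)
  i=1: ✗ (fails at j=1)
  i=2: ✗ (fails at j=2)
  i=3: ✗ (fails at j=3)
  i=4: ✗ (fails at j=5)
  i=5: ✗ (fails at j=5)
  i=6: ✗ (fails at j=6)
  i=7: ✗ (fails at j=9)
  i=8: ✗ (fails at j=9)
  i=9: ✗ (fails at j=9)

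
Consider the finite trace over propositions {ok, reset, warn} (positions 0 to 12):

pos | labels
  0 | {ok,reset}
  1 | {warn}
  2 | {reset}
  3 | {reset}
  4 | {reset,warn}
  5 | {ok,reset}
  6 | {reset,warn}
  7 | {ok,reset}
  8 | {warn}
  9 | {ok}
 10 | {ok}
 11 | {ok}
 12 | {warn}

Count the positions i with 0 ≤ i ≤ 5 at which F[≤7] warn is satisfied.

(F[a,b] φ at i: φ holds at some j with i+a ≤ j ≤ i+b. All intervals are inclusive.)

6

Evaluate at each i in [0,5]:
  i=0: ✓ (witness j=1)
  i=1: ✓ (witness j=1)
  i=2: ✓ (witness j=4)
  i=3: ✓ (witness j=4)
  i=4: ✓ (witness j=4)
  i=5: ✓ (witness j=6)
Positions where it holds: {0, 1, 2, 3, 4, 5} → 6.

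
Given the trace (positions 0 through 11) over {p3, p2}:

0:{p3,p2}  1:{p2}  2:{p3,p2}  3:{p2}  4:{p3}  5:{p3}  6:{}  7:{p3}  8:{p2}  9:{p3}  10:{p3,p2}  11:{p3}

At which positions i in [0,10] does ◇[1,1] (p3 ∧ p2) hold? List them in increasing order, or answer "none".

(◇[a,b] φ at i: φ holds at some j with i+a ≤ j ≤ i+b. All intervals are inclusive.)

1, 9

Evaluate at each i in [0,10]:
  i=0: ✗ (none in [1,1])
  i=1: ✓ (witness j=2)
  i=2: ✗ (none in [3,3])
  i=3: ✗ (none in [4,4])
  i=4: ✗ (none in [5,5])
  i=5: ✗ (none in [6,6])
  i=6: ✗ (none in [7,7])
  i=7: ✗ (none in [8,8])
  i=8: ✗ (none in [9,9])
  i=9: ✓ (witness j=10)
  i=10: ✗ (none in [11,11])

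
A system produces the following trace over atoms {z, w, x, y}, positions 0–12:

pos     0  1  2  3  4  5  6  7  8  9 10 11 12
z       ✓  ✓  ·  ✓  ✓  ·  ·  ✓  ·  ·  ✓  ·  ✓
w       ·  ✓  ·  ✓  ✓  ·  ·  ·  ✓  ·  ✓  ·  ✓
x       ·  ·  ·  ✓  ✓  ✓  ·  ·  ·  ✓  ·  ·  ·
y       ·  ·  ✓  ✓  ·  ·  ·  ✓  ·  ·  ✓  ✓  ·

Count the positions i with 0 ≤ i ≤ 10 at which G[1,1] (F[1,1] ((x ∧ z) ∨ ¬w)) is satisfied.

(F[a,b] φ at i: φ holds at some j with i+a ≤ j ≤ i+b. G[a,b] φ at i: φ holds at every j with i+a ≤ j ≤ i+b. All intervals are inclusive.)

8

Evaluate at each i in [0,10]:
  i=0: ✓ (all of [1,1])
  i=1: ✓ (all of [2,2])
  i=2: ✓ (all of [3,3])
  i=3: ✓ (all of [4,4])
  i=4: ✓ (all of [5,5])
  i=5: ✓ (all of [6,6])
  i=6: ✗ (fails at j=7)
  i=7: ✓ (all of [8,8])
  i=8: ✗ (fails at j=9)
  i=9: ✓ (all of [10,10])
  i=10: ✗ (fails at j=11)
Positions where it holds: {0, 1, 2, 3, 4, 5, 7, 9} → 8.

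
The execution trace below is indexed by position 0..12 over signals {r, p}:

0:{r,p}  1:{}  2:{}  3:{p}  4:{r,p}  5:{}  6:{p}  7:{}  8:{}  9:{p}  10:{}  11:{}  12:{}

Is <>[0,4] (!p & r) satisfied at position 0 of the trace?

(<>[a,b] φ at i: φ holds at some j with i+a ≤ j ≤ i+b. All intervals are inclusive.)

Check (!p & r) at each j in [0,4]:
  j=0: false
  j=1: false
  j=2: false
  j=3: false
  j=4: false
No position in the window satisfies it → formula fails.

False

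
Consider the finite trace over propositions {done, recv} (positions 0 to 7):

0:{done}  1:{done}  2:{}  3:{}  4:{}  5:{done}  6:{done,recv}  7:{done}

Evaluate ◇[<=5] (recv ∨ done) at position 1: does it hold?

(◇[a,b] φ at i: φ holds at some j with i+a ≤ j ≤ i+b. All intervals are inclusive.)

Check (recv ∨ done) at each j in [1,6]:
  j=1: true
  j=2: false
  j=3: false
  j=4: false
  j=5: true
  j=6: true
Found at j=1 → formula holds.

True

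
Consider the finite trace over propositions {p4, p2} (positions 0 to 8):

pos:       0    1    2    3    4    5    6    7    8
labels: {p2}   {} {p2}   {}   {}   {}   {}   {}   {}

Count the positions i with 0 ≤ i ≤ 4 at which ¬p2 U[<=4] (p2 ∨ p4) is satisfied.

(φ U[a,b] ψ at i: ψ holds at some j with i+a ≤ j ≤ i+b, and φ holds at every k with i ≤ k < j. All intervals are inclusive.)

3

Evaluate at each i in [0,4]:
  i=0: ✓ (rhs at j=0)
  i=1: ✓ (rhs at j=2; lhs holds on [1,1])
  i=2: ✓ (rhs at j=2)
  i=3: ✗ (no rhs in [3,7])
  i=4: ✗ (no rhs in [4,8])
Positions where it holds: {0, 1, 2} → 3.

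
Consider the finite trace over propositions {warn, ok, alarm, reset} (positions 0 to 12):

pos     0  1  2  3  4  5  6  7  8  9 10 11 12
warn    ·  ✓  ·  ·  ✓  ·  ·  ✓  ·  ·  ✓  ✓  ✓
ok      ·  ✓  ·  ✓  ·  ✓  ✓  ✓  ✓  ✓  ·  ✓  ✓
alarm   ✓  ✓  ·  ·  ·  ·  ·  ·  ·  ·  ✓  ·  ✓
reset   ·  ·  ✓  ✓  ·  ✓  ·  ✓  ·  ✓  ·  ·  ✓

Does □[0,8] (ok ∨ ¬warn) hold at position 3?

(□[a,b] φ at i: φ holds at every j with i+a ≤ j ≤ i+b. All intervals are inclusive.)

Check (ok ∨ ¬warn) at every j in [3,11]:
  j=3: true
  j=4: false
  j=5: true
  j=6: true
  j=7: true
  j=8: true
  j=9: true
  j=10: false
  j=11: true
Fails at j=4 → formula fails.

No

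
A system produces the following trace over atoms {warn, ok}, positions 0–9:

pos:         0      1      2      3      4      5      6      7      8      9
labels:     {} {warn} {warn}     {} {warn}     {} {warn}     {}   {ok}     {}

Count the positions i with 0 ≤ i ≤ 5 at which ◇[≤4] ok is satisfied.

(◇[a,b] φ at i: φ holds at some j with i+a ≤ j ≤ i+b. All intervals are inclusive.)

2

Evaluate at each i in [0,5]:
  i=0: ✗ (none in [0,4])
  i=1: ✗ (none in [1,5])
  i=2: ✗ (none in [2,6])
  i=3: ✗ (none in [3,7])
  i=4: ✓ (witness j=8)
  i=5: ✓ (witness j=8)
Positions where it holds: {4, 5} → 2.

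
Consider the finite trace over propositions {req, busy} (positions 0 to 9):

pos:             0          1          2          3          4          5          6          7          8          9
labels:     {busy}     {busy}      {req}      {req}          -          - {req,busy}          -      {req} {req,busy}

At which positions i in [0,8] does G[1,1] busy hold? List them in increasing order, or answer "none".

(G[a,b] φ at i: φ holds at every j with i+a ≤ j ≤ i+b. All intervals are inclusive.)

0, 5, 8

Evaluate at each i in [0,8]:
  i=0: ✓ (all of [1,1])
  i=1: ✗ (fails at j=2)
  i=2: ✗ (fails at j=3)
  i=3: ✗ (fails at j=4)
  i=4: ✗ (fails at j=5)
  i=5: ✓ (all of [6,6])
  i=6: ✗ (fails at j=7)
  i=7: ✗ (fails at j=8)
  i=8: ✓ (all of [9,9])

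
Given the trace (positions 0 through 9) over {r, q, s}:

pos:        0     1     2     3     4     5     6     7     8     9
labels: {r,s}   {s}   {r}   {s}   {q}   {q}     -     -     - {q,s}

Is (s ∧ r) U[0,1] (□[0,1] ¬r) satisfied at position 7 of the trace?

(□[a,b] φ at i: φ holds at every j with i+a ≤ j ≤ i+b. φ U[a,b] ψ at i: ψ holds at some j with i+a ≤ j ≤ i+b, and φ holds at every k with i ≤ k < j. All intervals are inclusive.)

Holds

Need some j in [7,8] with □[0,1] ¬r, and (s ∧ r) at every k in [7,j-1].
  j=7: □[0,1] ¬r holds; no prefix to check → satisfied.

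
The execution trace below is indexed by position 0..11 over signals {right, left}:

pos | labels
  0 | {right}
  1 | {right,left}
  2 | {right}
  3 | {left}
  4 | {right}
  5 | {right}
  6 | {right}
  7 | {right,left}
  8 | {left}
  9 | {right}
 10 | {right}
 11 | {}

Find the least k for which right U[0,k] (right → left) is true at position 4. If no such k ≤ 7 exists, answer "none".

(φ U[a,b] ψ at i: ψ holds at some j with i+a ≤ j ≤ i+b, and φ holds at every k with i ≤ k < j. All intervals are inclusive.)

3

Need earliest j ≥ 4 with (right → left), and right at every k in [4,j-1].
  j=4: rhs fails.
  j=5: rhs fails.
  j=6: rhs fails.
  j=7: rhs holds; lhs holds on [4,6]. k = 3.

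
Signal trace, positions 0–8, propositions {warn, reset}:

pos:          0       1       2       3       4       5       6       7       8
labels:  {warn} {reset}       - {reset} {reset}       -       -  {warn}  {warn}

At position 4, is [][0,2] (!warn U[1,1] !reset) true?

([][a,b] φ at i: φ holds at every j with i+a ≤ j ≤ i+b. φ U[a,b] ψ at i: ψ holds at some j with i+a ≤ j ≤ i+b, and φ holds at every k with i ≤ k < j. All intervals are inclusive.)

Check (!warn U[1,1] !reset) at every j in [4,6]:
  j=4: holds
  j=5: holds
  j=6: holds
All positions satisfy it → formula holds.

True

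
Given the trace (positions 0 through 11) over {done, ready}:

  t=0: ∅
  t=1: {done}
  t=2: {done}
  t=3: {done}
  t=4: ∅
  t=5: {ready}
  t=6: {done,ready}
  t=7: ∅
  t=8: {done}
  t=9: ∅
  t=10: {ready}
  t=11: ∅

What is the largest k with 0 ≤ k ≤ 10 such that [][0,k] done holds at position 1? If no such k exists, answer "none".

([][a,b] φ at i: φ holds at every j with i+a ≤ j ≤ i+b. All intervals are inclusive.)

2

done must hold from j=1 onward; find where it first fails.
  j=1: holds
  j=2: holds
  j=3: holds
  j=4: fails
Holds on [1,3], so largest k = 2.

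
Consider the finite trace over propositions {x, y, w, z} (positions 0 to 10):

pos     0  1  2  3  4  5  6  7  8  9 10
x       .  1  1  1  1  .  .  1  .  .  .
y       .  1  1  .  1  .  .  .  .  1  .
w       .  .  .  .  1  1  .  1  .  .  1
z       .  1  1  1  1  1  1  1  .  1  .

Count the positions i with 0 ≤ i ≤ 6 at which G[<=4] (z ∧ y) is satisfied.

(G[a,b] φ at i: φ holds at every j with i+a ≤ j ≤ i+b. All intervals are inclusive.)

Evaluate at each i in [0,6]:
  i=0: ✗ (fails at j=0)
  i=1: ✗ (fails at j=3)
  i=2: ✗ (fails at j=3)
  i=3: ✗ (fails at j=3)
  i=4: ✗ (fails at j=5)
  i=5: ✗ (fails at j=5)
  i=6: ✗ (fails at j=6)
Positions where it holds: {} → 0.

0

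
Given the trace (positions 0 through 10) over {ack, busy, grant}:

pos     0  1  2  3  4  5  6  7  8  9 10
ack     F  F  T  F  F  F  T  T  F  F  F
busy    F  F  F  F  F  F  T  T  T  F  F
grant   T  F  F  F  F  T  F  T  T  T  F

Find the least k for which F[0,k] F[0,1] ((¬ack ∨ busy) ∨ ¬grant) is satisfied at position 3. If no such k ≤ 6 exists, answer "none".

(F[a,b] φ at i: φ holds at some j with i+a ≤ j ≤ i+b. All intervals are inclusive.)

Scan j = 3,4,… for F[0,1] ((¬ack ∨ busy) ∨ ¬grant):
  j=3: holds
First hit at j=3, so smallest k = 3-3 = 0.

0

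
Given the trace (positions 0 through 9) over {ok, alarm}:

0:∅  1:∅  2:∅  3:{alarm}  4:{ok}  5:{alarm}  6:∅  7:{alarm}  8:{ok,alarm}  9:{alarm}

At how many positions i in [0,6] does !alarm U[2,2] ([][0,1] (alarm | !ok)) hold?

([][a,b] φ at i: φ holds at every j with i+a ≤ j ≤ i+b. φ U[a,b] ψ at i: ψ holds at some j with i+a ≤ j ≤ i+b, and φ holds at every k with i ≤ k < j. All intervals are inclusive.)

1

Evaluate at each i in [0,6]:
  i=0: ✓ (rhs at j=2; lhs holds on [0,1])
  i=1: ✗ (no rhs in [3,3])
  i=2: ✗ (no rhs in [4,4])
  i=3: ✗ (lhs fails at k=3 before rhs at j=5)
  i=4: ✗ (lhs fails at k=5 before rhs at j=6)
  i=5: ✗ (lhs fails at k=5 before rhs at j=7)
  i=6: ✗ (lhs fails at k=7 before rhs at j=8)
Positions where it holds: {0} → 1.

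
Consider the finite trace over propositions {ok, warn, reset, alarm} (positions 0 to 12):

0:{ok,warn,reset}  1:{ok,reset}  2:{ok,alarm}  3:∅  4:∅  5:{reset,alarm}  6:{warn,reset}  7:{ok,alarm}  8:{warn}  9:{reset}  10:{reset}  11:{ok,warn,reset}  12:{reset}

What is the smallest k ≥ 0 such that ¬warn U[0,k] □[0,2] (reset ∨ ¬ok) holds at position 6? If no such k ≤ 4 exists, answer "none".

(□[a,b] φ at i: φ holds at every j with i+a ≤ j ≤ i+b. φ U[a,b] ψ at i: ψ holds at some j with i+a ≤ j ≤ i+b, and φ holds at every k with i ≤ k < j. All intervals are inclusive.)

none

Need earliest j ≥ 6 with □[0,2] (reset ∨ ¬ok), and ¬warn at every k in [6,j-1].
  j=6: rhs fails.
  j=7: rhs fails.
  j=8: rhs holds but lhs fails at k=6.
  j=9: rhs holds but lhs fails at k=6.
  j=10: rhs holds but lhs fails at k=6.
No witness within the range → none.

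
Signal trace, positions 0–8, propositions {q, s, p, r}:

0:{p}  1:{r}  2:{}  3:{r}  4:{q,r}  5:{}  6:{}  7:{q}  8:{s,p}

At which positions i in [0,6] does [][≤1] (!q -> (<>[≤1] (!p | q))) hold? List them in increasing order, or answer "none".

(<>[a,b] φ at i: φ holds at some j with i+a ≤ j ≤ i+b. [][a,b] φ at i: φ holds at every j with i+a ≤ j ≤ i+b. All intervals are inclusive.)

0, 1, 2, 3, 4, 5, 6

Evaluate at each i in [0,6]:
  i=0: ✓ (all of [0,1])
  i=1: ✓ (all of [1,2])
  i=2: ✓ (all of [2,3])
  i=3: ✓ (all of [3,4])
  i=4: ✓ (all of [4,5])
  i=5: ✓ (all of [5,6])
  i=6: ✓ (all of [6,7])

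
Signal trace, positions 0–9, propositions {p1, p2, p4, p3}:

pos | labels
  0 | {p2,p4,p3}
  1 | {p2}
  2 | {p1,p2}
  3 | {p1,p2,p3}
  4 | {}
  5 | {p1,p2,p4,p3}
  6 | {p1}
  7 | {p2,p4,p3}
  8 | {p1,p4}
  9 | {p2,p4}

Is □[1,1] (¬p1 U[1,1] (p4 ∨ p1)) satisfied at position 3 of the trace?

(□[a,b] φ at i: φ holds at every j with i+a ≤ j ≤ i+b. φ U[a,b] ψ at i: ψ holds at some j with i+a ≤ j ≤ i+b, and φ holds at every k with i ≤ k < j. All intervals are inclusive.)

Yes

Check (¬p1 U[1,1] (p4 ∨ p1)) at every j in [4,4]:
  j=4: holds
All positions satisfy it → formula holds.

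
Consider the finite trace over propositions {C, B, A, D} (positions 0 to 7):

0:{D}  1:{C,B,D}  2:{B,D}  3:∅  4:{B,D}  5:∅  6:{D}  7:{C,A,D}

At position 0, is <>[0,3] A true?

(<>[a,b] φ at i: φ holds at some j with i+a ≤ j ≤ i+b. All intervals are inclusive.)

Does not hold

Check A at each j in [0,3]:
  j=0: false
  j=1: false
  j=2: false
  j=3: false
No position in the window satisfies it → formula fails.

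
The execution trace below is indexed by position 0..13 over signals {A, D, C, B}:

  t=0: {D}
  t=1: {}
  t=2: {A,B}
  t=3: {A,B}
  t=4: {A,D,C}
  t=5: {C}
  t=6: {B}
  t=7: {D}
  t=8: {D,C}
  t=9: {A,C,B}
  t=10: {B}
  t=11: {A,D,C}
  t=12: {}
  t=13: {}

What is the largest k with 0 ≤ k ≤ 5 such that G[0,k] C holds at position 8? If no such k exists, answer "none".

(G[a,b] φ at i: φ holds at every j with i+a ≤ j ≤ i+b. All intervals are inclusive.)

1

C must hold from j=8 onward; find where it first fails.
  j=8: holds
  j=9: holds
  j=10: fails
Holds on [8,9], so largest k = 1.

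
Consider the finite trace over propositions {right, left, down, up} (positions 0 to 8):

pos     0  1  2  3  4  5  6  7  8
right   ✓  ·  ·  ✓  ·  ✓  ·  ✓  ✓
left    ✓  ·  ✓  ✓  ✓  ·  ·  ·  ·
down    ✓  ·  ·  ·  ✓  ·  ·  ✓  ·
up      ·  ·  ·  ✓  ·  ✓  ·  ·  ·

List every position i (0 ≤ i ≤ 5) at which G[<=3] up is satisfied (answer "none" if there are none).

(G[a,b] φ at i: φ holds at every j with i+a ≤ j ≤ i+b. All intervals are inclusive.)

none

Evaluate at each i in [0,5]:
  i=0: ✗ (fails at j=0)
  i=1: ✗ (fails at j=1)
  i=2: ✗ (fails at j=2)
  i=3: ✗ (fails at j=4)
  i=4: ✗ (fails at j=4)
  i=5: ✗ (fails at j=6)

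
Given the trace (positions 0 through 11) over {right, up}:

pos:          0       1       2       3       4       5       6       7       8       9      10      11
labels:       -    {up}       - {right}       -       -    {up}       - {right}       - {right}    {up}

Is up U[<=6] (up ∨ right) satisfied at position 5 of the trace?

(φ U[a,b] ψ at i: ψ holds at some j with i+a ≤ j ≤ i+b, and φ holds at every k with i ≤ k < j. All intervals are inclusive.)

No

Need some j in [5,11] with (up ∨ right), and up at every k in [5,j-1].
  j=5: (up ∨ right) false.
  j=6: (up ∨ right) holds, but up fails at k=5 → not this j.
  j=7: (up ∨ right) false.
  j=8: (up ∨ right) holds, but up fails at k=5 → not this j.
  j=9: (up ∨ right) false.
  j=10: (up ∨ right) holds, but up fails at k=5 → not this j.
  j=11: (up ∨ right) holds, but up fails at k=5 → not this j.
No j in the window works → until fails.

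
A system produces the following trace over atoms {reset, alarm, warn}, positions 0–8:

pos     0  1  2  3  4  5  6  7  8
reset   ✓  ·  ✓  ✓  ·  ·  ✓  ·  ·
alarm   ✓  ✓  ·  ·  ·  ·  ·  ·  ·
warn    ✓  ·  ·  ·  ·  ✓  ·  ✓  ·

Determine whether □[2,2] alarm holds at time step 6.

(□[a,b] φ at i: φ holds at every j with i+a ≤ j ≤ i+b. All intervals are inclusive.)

No

Check alarm at every j in [8,8]:
  j=8: false
Fails at j=8 → formula fails.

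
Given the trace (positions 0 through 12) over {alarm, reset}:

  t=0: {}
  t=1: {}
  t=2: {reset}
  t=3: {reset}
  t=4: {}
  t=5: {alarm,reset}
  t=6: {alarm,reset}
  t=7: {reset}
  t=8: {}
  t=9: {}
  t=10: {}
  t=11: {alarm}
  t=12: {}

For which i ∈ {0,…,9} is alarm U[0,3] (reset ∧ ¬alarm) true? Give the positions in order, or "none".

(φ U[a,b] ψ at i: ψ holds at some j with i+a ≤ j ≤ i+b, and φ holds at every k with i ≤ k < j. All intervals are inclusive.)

2, 3, 5, 6, 7

Evaluate at each i in [0,9]:
  i=0: ✗ (lhs fails at k=0 before rhs at j=2)
  i=1: ✗ (lhs fails at k=1 before rhs at j=2)
  i=2: ✓ (rhs at j=2)
  i=3: ✓ (rhs at j=3)
  i=4: ✗ (lhs fails at k=4 before rhs at j=7)
  i=5: ✓ (rhs at j=7; lhs holds on [5,6])
  i=6: ✓ (rhs at j=7; lhs holds on [6,6])
  i=7: ✓ (rhs at j=7)
  i=8: ✗ (no rhs in [8,11])
  i=9: ✗ (no rhs in [9,12])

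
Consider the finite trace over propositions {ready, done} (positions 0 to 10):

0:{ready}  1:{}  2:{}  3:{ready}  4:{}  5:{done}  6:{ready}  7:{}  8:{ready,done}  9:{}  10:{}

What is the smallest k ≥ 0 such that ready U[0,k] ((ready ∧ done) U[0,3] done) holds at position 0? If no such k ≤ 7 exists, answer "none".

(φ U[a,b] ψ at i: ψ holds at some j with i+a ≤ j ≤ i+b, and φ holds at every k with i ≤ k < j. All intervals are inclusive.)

Need earliest j ≥ 0 with ((ready ∧ done) U[0,3] done), and ready at every k in [0,j-1].
  j=0: rhs fails.
  j=1: rhs fails.
  j=2: rhs fails.
  j=3: rhs fails.
  j=4: rhs fails.
  j=5: rhs holds but lhs fails at k=1.
  j=6: rhs fails.
  j=7: rhs fails.
No witness within the range → none.

none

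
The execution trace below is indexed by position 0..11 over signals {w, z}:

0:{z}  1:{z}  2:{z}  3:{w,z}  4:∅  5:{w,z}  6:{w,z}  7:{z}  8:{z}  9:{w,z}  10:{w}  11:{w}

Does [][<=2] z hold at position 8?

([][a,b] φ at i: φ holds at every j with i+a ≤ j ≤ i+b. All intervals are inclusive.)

Does not hold

Check z at every j in [8,10]:
  j=8: true
  j=9: true
  j=10: false
Fails at j=10 → formula fails.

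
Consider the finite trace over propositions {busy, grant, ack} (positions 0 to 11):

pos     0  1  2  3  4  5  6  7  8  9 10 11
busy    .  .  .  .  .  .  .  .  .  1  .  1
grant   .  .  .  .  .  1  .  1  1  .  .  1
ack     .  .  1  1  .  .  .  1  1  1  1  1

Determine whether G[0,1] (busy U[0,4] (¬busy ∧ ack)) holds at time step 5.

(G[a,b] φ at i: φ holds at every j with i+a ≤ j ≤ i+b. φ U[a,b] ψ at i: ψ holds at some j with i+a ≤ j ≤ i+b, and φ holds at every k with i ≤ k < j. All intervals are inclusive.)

Check (busy U[0,4] (¬busy ∧ ack)) at every j in [5,6]:
  j=5: fails
  j=6: fails
Fails at j=5 → formula fails.

Does not hold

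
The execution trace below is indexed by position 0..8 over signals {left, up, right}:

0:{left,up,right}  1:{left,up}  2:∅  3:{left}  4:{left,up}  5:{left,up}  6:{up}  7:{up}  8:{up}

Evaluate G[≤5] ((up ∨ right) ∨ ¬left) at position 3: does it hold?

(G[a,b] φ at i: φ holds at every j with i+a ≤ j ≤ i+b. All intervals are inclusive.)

Check ((up ∨ right) ∨ ¬left) at every j in [3,8]:
  j=3: false
  j=4: true
  j=5: true
  j=6: true
  j=7: true
  j=8: true
Fails at j=3 → formula fails.

Does not hold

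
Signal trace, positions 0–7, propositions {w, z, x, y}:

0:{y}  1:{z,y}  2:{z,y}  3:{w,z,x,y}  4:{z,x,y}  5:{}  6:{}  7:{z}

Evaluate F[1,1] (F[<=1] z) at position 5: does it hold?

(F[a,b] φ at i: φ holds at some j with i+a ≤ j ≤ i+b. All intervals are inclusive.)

True

Check F[<=1] z at each j in [6,6]:
  j=6: holds (witness at 7)
Found at j=6 → formula holds.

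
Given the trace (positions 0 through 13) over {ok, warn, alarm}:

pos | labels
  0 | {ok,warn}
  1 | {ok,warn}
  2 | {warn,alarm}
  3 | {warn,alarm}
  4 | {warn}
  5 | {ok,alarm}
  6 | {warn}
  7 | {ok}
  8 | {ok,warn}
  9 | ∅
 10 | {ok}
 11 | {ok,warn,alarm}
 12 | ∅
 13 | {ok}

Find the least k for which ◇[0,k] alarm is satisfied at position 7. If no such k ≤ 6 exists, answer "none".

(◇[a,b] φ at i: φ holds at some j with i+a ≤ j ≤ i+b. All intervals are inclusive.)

Scan j = 7,8,… for alarm:
  j=7: fails
  j=8: fails
  j=9: fails
  j=10: fails
  j=11: holds
First hit at j=11, so smallest k = 11-7 = 4.

4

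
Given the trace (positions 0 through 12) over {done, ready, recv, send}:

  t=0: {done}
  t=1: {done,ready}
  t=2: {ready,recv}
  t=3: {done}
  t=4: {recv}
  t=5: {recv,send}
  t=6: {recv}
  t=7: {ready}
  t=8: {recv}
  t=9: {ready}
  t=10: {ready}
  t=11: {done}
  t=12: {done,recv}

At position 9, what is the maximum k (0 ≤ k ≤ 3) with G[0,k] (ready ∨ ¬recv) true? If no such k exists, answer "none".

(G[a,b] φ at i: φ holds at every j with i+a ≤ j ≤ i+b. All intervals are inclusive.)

2

(ready ∨ ¬recv) must hold from j=9 onward; find where it first fails.
  j=9: holds
  j=10: holds
  j=11: holds
  j=12: fails
Holds on [9,11], so largest k = 2.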